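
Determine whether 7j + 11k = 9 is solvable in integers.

Step 1: Compute gcd(7, 11).
gcd(7, 11) = 1

Step 2: Check divisibility.
Does 1 divide 9? 9 = 1 x 9, so yes.

By the theorem on linear Diophantine equations, 7j + 11k = 9 has integer solutions if and only if gcd(7, 11) divides 9. Since 1 | 9, solutions exist.

Yes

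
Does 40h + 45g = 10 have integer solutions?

Step 1: Compute gcd(40, 45).
gcd(40, 45) = 5

Step 2: Check divisibility.
Does 5 divide 10? 10 = 5 x 2, so yes.

By the theorem on linear Diophantine equations, 40h + 45g = 10 has integer solutions if and only if gcd(40, 45) divides 10. Since 5 | 10, solutions exist.

Yes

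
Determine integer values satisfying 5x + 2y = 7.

Step 1: Check solvability.
gcd(5, 2) = 1
Since 1 divides 7, solutions exist.

Step 2: Apply extended Euclidean algorithm to find gcd.
We find integers such that 5*x0 + 2*y0 = 1

Step 3: Scale the particular solution.
Multiply by 7/1 = 7:
x = 7, y = -14

Step 4: Verify.
5*(7) + 2*(-14) = 7 = 7 ✓

x = 7, y = -14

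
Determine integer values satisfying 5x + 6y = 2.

Step 1: Check solvability.
gcd(5, 6) = 1
Since 1 divides 2, solutions exist.

Step 2: Apply extended Euclidean algorithm to find gcd.
We find integers such that 5*x0 + 6*y0 = 1

Step 3: Scale the particular solution.
Multiply by 2/1 = 2:
x = -2, y = 2

Step 4: Verify.
5*(-2) + 6*(2) = 2 = 2 ✓

x = -2, y = 2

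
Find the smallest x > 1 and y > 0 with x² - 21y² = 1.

We seek the smallest positive integers (x, y) with x² - 21y² = 1, i.e., x² = 21y² + 1.
Try successive y values:
y = 1: x² = 21·1² + 1 = 22, not a perfect square
y = 2: x² = 21·2² + 1 = 85, not a perfect square
y = 3: x² = 21·3² + 1 = 190, not a perfect square
... continuing the search (or via continued fractions) ...
y = 12: x² = 21·12² + 1 = 3025, x = 55 ✓

Verify: 55² - 21·12² = 3025 - 3024 = 1 ✓

x = 55, y = 12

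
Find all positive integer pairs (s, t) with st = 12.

The positive divisors of 12 are: 1, 2, 3, 4, 6, 12.
Each divisor d gives the pair (d, 12/d):
(1, 12), (2, 6), (3, 4), (4, 3), (6, 2), (12, 1)

(1, 12), (2, 6), (3, 4), (4, 3), (6, 2), (12, 1)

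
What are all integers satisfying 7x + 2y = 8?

Step 1: Compute gcd(7, 2) = 1.
Since 1 divides 8, solutions exist.

Step 2: Find a particular solution using extended Euclidean algorithm.
We get x₀ = 8, y₀ = -24.
Check: 7*8 + 2*-24 = 8 = 8 ✓

Step 3: Write the general solution.
x = 8 + (2/1)t = 8 + 2t
y = -24 - (7/1)t = -24 - 7t
for any integer t.

x = 8 + 2t, y = -24 - 7t for integer t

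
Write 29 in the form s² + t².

We need to find integers s, t > 0 such that s² + t² = 29.
Trying s = 2: t² = 29 - 2² = 29 - 4 = 25
t = 5
Check: 2² + 5² = 4 + 25 = 29 ✓

29 = 2² + 5²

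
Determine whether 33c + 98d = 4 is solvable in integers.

Step 1: Compute gcd(33, 98).
gcd(33, 98) = 1

Step 2: Check divisibility.
Does 1 divide 4? 4 = 1 x 4, so yes.

By the theorem on linear Diophantine equations, 33c + 98d = 4 has integer solutions if and only if gcd(33, 98) divides 4. Since 1 | 4, solutions exist.

Yes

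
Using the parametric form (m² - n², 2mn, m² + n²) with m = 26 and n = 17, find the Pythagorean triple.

a = m² - n² = 26² - 17² = 676 - 289 = 387
b = 2mn = 2·26·17 = 884
c = m² + n² = 676 + 289 = 965
Verify: 387² + 884² = 149769 + 781456 = 931225 = 965² ✓

(387, 884, 965)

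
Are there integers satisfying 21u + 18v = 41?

Step 1: Compute gcd(21, 18).
gcd(21, 18) = 3

Step 2: Check divisibility.
Does 3 divide 41? 41 = 3 x 13 + 2, so no.

By the theorem on linear Diophantine equations, 21u + 18v = 41 has integer solutions if and only if gcd(21, 18) divides 41. Since 3 does not divide 41, no solutions exist.

No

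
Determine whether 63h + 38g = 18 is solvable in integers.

Step 1: Compute gcd(63, 38).
gcd(63, 38) = 1

Step 2: Check divisibility.
Does 1 divide 18? 18 = 1 x 18, so yes.

By the theorem on linear Diophantine equations, 63h + 38g = 18 has integer solutions if and only if gcd(63, 38) divides 18. Since 1 | 18, solutions exist.

Yes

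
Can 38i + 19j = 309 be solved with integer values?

Step 1: Compute gcd(38, 19).
gcd(38, 19) = 19

Step 2: Check divisibility.
Does 19 divide 309? 309 = 19 x 16 + 5, so no.

By the theorem on linear Diophantine equations, 38i + 19j = 309 has integer solutions if and only if gcd(38, 19) divides 309. Since 19 does not divide 309, no solutions exist.

No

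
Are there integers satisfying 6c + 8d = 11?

Step 1: Compute gcd(6, 8).
gcd(6, 8) = 2

Step 2: Check divisibility.
Does 2 divide 11? 11 = 2 x 5 + 1, so no.

By the theorem on linear Diophantine equations, 6c + 8d = 11 has integer solutions if and only if gcd(6, 8) divides 11. Since 2 does not divide 11, no solutions exist.

No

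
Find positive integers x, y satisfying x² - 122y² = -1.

We need x² = 122y² - 1. Try successive y:
y = 1: x² = 122·1² - 1 = 121 = 11² ✓
Check: 11² - 122·1² = 121 - 122 = -1 ✓

x = 11, y = 1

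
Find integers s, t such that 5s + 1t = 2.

Step 1: Check solvability.
gcd(5, 1) = 1
Since 1 divides 2, solutions exist.

Step 2: Apply extended Euclidean algorithm to find gcd.
We find integers such that 5*x0 + 1*y0 = 1

Step 3: Scale the particular solution.
Multiply by 2/1 = 2:
s = 0, t = 2

Step 4: Verify.
5*(0) + 1*(2) = 2 = 2 ✓

s = 0, t = 2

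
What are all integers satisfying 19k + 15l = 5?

Step 1: Compute gcd(19, 15) = 1.
Since 1 divides 5, solutions exist.

Step 2: Find a particular solution using extended Euclidean algorithm.
We get k₀ = 20, l₀ = -25.
Check: 19*20 + 15*-25 = 5 = 5 ✓

Step 3: Write the general solution.
k = 20 + (15/1)t = 20 + 15t
l = -25 - (19/1)t = -25 - 19t
for any integer t.

k = 20 + 15t, l = -25 - 19t for integer t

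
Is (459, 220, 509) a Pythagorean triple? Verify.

Compute a² + b² = 459² + 220² = 210681 + 48400 = 259081
Compute c² = 509² = 259081
Since 259081 = 259081, confirmed.

Yes, it is a Pythagorean triple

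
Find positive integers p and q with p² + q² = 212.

We need to find integers p, q > 0 such that p² + q² = 212.
Trying p = 4: q² = 212 - 4² = 212 - 16 = 196
q = 14
Check: 4² + 14² = 16 + 196 = 212 ✓

212 = 4² + 14²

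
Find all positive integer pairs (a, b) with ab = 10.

The positive divisors of 10 are: 1, 2, 5, 10.
Each divisor d gives the pair (d, 10/d):
(1, 10), (2, 5), (5, 2), (10, 1)

(1, 10), (2, 5), (5, 2), (10, 1)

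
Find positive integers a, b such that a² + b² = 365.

Search for a with 365 - a² a perfect square.
a = 2: 365 - 2² = 365 - 4 = 361 = 19² ✓
So a = 2, b = 19.

a = 2, b = 19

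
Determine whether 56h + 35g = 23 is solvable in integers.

Step 1: Compute gcd(56, 35).
gcd(56, 35) = 7

Step 2: Check divisibility.
Does 7 divide 23? 23 = 7 x 3 + 2, so no.

By the theorem on linear Diophantine equations, 56h + 35g = 23 has integer solutions if and only if gcd(56, 35) divides 23. Since 7 does not divide 23, no solutions exist.

No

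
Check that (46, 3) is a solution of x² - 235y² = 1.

Compute x² = 46² = 2116
Compute 235y² = 235·3² = 235·9 = 2115
x² - 235y² = 2116 - 2115 = 1
Since this equals 1, (46, 3) is a solution.

Yes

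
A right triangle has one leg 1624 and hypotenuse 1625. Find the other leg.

a² = c² - b² = 2640625 - 2637376 = 3249
a = 57

57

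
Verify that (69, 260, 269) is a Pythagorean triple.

Compute a² + b²:
69² + 260² = 4761 + 67600 = 72361
Compute c²:
269² = 72361
Since 72361 = 72361, it is a Pythagorean triple.

Yes, it is a Pythagorean triple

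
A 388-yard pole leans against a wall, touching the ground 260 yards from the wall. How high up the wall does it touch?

The ladder, wall, and ground form a right triangle with hypotenuse 388 and one leg 260.
By the Pythagorean theorem: h² = 388² - 260² = 150544 - 67600 = 82944
h = √82944 = 288 yards

288 yards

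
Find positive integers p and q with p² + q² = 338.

We need to find integers p, q > 0 such that p² + q² = 338.
Trying p = 7: q² = 338 - 7² = 338 - 49 = 289
q = 17
Check: 7² + 17² = 49 + 289 = 338 ✓

338 = 7² + 17²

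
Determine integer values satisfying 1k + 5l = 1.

Step 1: Check solvability.
gcd(1, 5) = 1
Since 1 divides 1, solutions exist.

Step 2: Apply extended Euclidean algorithm to find gcd.
We find integers such that 1*x0 + 5*y0 = 1

Step 3: Scale the particular solution.
Multiply by 1/1 = 1:
k = 1, l = 0

Step 4: Verify.
1*(1) + 5*(0) = 1 = 1 ✓

k = 1, l = 0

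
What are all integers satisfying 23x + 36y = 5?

Step 1: Compute gcd(23, 36) = 1.
Since 1 divides 5, solutions exist.

Step 2: Find a particular solution using extended Euclidean algorithm.
We get x₀ = 55, y₀ = -35.
Check: 23*55 + 36*-35 = 5 = 5 ✓

Step 3: Write the general solution.
x = 55 + (36/1)t = 55 + 36t
y = -35 - (23/1)t = -35 - 23t
for any integer t.

x = 55 + 36t, y = -35 - 23t for integer t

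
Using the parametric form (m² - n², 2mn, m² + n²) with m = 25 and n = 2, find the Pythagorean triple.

a = m² - n² = 25² - 2² = 625 - 4 = 621
b = 2mn = 2·25·2 = 100
c = m² + n² = 625 + 4 = 629
Verify: 621² + 100² = 385641 + 10000 = 395641 = 629² ✓

(621, 100, 629)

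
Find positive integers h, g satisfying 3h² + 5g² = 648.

Try small values of h and check whether (648 - 3h²)/5 is a perfect square.
h = 9: 3·9² = 243, so 5g² = 648 - 243 = 405, giving g² = 81, g = 9.
Check: 3·9² + 5·9² = 243 + 405 = 648 ✓

h = 9, g = 9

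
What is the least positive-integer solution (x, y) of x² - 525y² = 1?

We seek the smallest positive integers (x, y) with x² - 525y² = 1, i.e., x² = 525y² + 1.
Try successive y values:
y = 1: x² = 525·1² + 1 = 526, not a perfect square
y = 2: x² = 525·2² + 1 = 2101, not a perfect square
y = 3: x² = 525·3² + 1 = 4726, not a perfect square
... continuing the search (or via continued fractions) ...
y = 264: x² = 525·264² + 1 = 36590401, x = 6049 ✓

Verify: 6049² - 525·264² = 36590401 - 36590400 = 1 ✓

x = 6049, y = 264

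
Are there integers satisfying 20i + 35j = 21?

Step 1: Compute gcd(20, 35).
gcd(20, 35) = 5

Step 2: Check divisibility.
Does 5 divide 21? 21 = 5 x 4 + 1, so no.

By the theorem on linear Diophantine equations, 20i + 35j = 21 has integer solutions if and only if gcd(20, 35) divides 21. Since 5 does not divide 21, no solutions exist.

No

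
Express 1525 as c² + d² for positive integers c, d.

We need to find integers c, d > 0 such that c² + d² = 1525.
Trying c = 2: d² = 1525 - 2² = 1525 - 4 = 1521
d = 39
Check: 2² + 39² = 4 + 1521 = 1525 ✓

1525 = 2² + 39²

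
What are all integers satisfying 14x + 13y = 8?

Step 1: Compute gcd(14, 13) = 1.
Since 1 divides 8, solutions exist.

Step 2: Find a particular solution using extended Euclidean algorithm.
We get x₀ = 8, y₀ = -8.
Check: 14*8 + 13*-8 = 8 = 8 ✓

Step 3: Write the general solution.
x = 8 + (13/1)t = 8 + 13t
y = -8 - (14/1)t = -8 - 14t
for any integer t.

x = 8 + 13t, y = -8 - 14t for integer t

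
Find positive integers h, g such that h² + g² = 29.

Search for h with 29 - h² a perfect square.
h = 2: 29 - 2² = 29 - 4 = 25 = 5² ✓
So h = 2, g = 5.

h = 2, g = 5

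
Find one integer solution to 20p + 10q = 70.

Step 1: Check solvability.
gcd(20, 10) = 10
Since 10 divides 70, solutions exist.

Step 2: Apply extended Euclidean algorithm to find gcd.
We find integers such that 20*x0 + 10*y0 = 10

Step 3: Scale the particular solution.
Multiply by 70/10 = 7:
p = 0, q = 7

Step 4: Verify.
20*(0) + 10*(7) = 70 = 70 ✓

p = 0, q = 7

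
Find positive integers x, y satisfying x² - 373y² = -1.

We need x² = 373y² - 1. Try successive y:
y = 1: x² = 373·1² - 1 = 372, not a perfect square
y = 2: x² = 373·2² - 1 = 1491, not a perfect square
y = 3: x² = 373·3² - 1 = 3356, not a perfect square
...
y = 265: x² = 373·265² - 1 = 26193924 = 5118² ✓
Check: 5118² - 373·265² = 26193924 - 26193925 = -1 ✓

x = 5118, y = 265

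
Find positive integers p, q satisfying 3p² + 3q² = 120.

Try small values of p and check whether (120 - 3p²)/3 is a perfect square.
p = 6: 3·6² = 108, so 3q² = 120 - 108 = 12, giving q² = 4, q = 2.
Check: 3·6² + 3·2² = 108 + 12 = 120 ✓

p = 6, q = 2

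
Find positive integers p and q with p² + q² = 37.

We need to find integers p, q > 0 such that p² + q² = 37.
Trying p = 1: q² = 37 - 1² = 37 - 1 = 36
q = 6
Check: 1² + 6² = 1 + 36 = 37 ✓

37 = 1² + 6²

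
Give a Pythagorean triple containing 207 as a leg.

We need the other leg and hypotenuse such that 207² + x² = c².
Take x = 224, c = 305: 207² + 224² = 42849 + 50176 = 93025 = 305² ✓
Triple: (207, 224, 305)

(207, 224, 305)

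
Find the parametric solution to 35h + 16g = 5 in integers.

Step 1: Compute gcd(35, 16) = 1.
Since 1 divides 5, solutions exist.

Step 2: Find a particular solution using extended Euclidean algorithm.
We get h₀ = -25, g₀ = 55.
Check: 35*-25 + 16*55 = 5 = 5 ✓

Step 3: Write the general solution.
h = -25 + (16/1)t = -25 + 16t
g = 55 - (35/1)t = 55 - 35t
for any integer t.

h = -25 + 16t, g = 55 - 35t for integer t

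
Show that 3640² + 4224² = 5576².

Compute a² + b² = 3640² + 4224² = 13249600 + 17842176 = 31091776
Compute c² = 5576² = 31091776
Since 31091776 = 31091776, confirmed.

Yes, it is a Pythagorean triple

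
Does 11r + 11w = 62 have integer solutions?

Step 1: Compute gcd(11, 11).
gcd(11, 11) = 11

Step 2: Check divisibility.
Does 11 divide 62? 62 = 11 x 5 + 7, so no.

By the theorem on linear Diophantine equations, 11r + 11w = 62 has integer solutions if and only if gcd(11, 11) divides 62. Since 11 does not divide 62, no solutions exist.

No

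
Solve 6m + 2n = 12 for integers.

Step 1: Check solvability.
gcd(6, 2) = 2
Since 2 divides 12, solutions exist.

Step 2: Apply extended Euclidean algorithm to find gcd.
We find integers such that 6*x0 + 2*y0 = 2

Step 3: Scale the particular solution.
Multiply by 12/2 = 6:
m = 0, n = 6

Step 4: Verify.
6*(0) + 2*(6) = 12 = 12 ✓

m = 0, n = 6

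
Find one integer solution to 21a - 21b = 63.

Step 1: Check solvability.
gcd(21, 21) = 21
Since 21 divides 63, solutions exist.

Step 2: Apply extended Euclidean algorithm to find gcd.
We find integers such that 21*x0 + 21*y0 = 21

Step 3: Scale the particular solution.
Multiply by 63/21 = 3:
a = 0, b = -3

Step 4: Verify.
21*(0) - 21*(-3) = 63 = 63 ✓

a = 0, b = -3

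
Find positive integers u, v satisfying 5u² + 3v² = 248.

Try small values of u and check whether (248 - 5u²)/3 is a perfect square.
u = 1: 5·1² = 5, so 3v² = 248 - 5 = 243, giving v² = 81, v = 9.
Check: 5·1² + 3·9² = 5 + 243 = 248 ✓

u = 1, v = 9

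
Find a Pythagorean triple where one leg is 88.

We need the other leg and hypotenuse such that 88² + x² = c².
Take x = 234, c = 250: 88² + 234² = 7744 + 54756 = 62500 = 250² ✓
Triple: (234, 88, 250)

(234, 88, 250)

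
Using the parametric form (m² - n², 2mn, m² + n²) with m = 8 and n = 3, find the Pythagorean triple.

a = m² - n² = 64 - 9 = 55
b = 2mn = 2·8·3 = 48
c = m² + n² = 64 + 9 = 73
Verify: 55² + 48² = 3025 + 2304 = 5329 = 73² ✓

(55, 48, 73)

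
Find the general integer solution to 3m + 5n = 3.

Step 1: Compute gcd(3, 5) = 1.
Since 1 divides 3, solutions exist.

Step 2: Find a particular solution using extended Euclidean algorithm.
We get m₀ = 6, n₀ = -3.
Check: 3*6 + 5*-3 = 3 = 3 ✓

Step 3: Write the general solution.
m = 6 + (5/1)t = 6 + 5t
n = -3 - (3/1)t = -3 - 3t
for any integer t.

m = 6 + 5t, n = -3 - 3t for integer t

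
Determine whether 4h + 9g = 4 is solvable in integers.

Step 1: Compute gcd(4, 9).
gcd(4, 9) = 1

Step 2: Check divisibility.
Does 1 divide 4? 4 = 1 x 4, so yes.

By the theorem on linear Diophantine equations, 4h + 9g = 4 has integer solutions if and only if gcd(4, 9) divides 4. Since 1 | 4, solutions exist.

Yes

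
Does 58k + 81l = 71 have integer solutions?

Step 1: Compute gcd(58, 81).
gcd(58, 81) = 1

Step 2: Check divisibility.
Does 1 divide 71? 71 = 1 x 71, so yes.

By the theorem on linear Diophantine equations, 58k + 81l = 71 has integer solutions if and only if gcd(58, 81) divides 71. Since 1 | 71, solutions exist.

Yes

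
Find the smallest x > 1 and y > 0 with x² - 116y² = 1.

We seek the smallest positive integers (x, y) with x² - 116y² = 1, i.e., x² = 116y² + 1.
Try successive y values:
y = 1: x² = 116·1² + 1 = 117, not a perfect square
y = 2: x² = 116·2² + 1 = 465, not a perfect square
y = 3: x² = 116·3² + 1 = 1045, not a perfect square
... continuing the search (or via continued fractions) ...
y = 910: x² = 116·910² + 1 = 96059601, x = 9801 ✓

Verify: 9801² - 116·910² = 96059601 - 96059600 = 1 ✓

x = 9801, y = 910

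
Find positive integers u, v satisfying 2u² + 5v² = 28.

Try small values of u and check whether (28 - 2u²)/5 is a perfect square.
u = 2: 2·2² = 8, so 5v² = 28 - 8 = 20, giving v² = 4, v = 2.
Check: 2·2² + 5·2² = 8 + 20 = 28 ✓

u = 2, v = 2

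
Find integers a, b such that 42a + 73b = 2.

Step 1: Check solvability.
gcd(42, 73) = 1
Since 1 divides 2, solutions exist.

Step 2: Apply extended Euclidean algorithm to find gcd.
We find integers such that 42*x0 + 73*y0 = 1

Step 3: Scale the particular solution.
Multiply by 2/1 = 2:
a = -66, b = 38

Step 4: Verify.
42*(-66) + 73*(38) = 2 = 2 ✓

a = -66, b = 38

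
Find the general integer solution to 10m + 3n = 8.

Step 1: Compute gcd(10, 3) = 1.
Since 1 divides 8, solutions exist.

Step 2: Find a particular solution using extended Euclidean algorithm.
We get m₀ = 8, n₀ = -24.
Check: 10*8 + 3*-24 = 8 = 8 ✓

Step 3: Write the general solution.
m = 8 + (3/1)t = 8 + 3t
n = -24 - (10/1)t = -24 - 10t
for any integer t.

m = 8 + 3t, n = -24 - 10t for integer t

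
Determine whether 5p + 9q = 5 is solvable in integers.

Step 1: Compute gcd(5, 9).
gcd(5, 9) = 1

Step 2: Check divisibility.
Does 1 divide 5? 5 = 1 x 5, so yes.

By the theorem on linear Diophantine equations, 5p + 9q = 5 has integer solutions if and only if gcd(5, 9) divides 5. Since 1 | 5, solutions exist.

Yes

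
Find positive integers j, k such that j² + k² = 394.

Search for j with 394 - j² a perfect square.
j = 13: 394 - 13² = 394 - 169 = 225 = 15² ✓
So j = 13, k = 15.

j = 13, k = 15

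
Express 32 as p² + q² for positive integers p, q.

We need to find integers p, q > 0 such that p² + q² = 32.
Trying p = 4: q² = 32 - 4² = 32 - 16 = 16
q = 4
Check: 4² + 4² = 16 + 16 = 32 ✓

32 = 4² + 4²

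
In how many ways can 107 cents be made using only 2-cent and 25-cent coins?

We need non-negative integers (x, y) with 2x + 25y = 107.
For each x from 0 to 53, check if (107 - 2x) is a non-negative multiple of 25.
Solutions (x, y): (16,3), (41,1)
Count: 2

2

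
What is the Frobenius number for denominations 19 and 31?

For two coprime denominations a and b, the Frobenius number (largest value not representable as a non-negative combination) is ab - a - b.
Here gcd(19, 31) = 1, so they are coprime.
F(19, 31) = 19·31 - 19 - 31 = 589 - 50 = 539

539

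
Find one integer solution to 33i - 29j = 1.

Step 1: Check solvability.
gcd(33, 29) = 1
Since 1 divides 1, solutions exist.

Step 2: Apply extended Euclidean algorithm to find gcd.
We find integers such that 33*x0 + 29*y0 = 1

Step 3: Scale the particular solution.
Multiply by 1/1 = 1:
i = -7, j = -8

Step 4: Verify.
33*(-7) - 29*(-8) = 1 = 1 ✓

i = -7, j = -8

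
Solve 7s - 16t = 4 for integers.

Step 1: Check solvability.
gcd(7, 16) = 1
Since 1 divides 4, solutions exist.

Step 2: Apply extended Euclidean algorithm to find gcd.
We find integers such that 7*x0 + 16*y0 = 1

Step 3: Scale the particular solution.
Multiply by 4/1 = 4:
s = 28, t = 12

Step 4: Verify.
7*(28) - 16*(12) = 4 = 4 ✓

s = 28, t = 12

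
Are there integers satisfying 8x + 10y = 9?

Step 1: Compute gcd(8, 10).
gcd(8, 10) = 2

Step 2: Check divisibility.
Does 2 divide 9? 9 = 2 x 4 + 1, so no.

By the theorem on linear Diophantine equations, 8x + 10y = 9 has integer solutions if and only if gcd(8, 10) divides 9. Since 2 does not divide 9, no solutions exist.

No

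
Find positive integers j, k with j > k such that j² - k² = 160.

Factor: j² - k² = (j+k)(j-k) = 160.
We need two factors of 160 with the same parity.
Use j+k = 80 and j-k = 2 (product 80·2 = 160).
Adding: 2j = 82, so j = 41.
Subtracting: 2k = 78, so k = 39.
Check: 41² - 39² = 1681 - 1521 = 160 ✓

j = 41, k = 39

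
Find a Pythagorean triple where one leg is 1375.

We need the other leg and hypotenuse such that 1375² + x² = c².
Take x = 1260, c = 1865: 1375² + 1260² = 1890625 + 1587600 = 3478225 = 1865² ✓
Triple: (1375, 1260, 1865)

(1375, 1260, 1865)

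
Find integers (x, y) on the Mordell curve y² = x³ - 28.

Try small integer x values and check whether x³ - 28 is a perfect square.
x = 4: x³ - 28 = 4³ - 28 = 64 - 28 = 36
Is 36 a perfect square? 6² = 36 ✓
So (x, y) = (4, 6) is a solution.

x = 4, y = 6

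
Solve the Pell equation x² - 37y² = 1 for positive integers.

We seek the smallest positive integers (x, y) with x² - 37y² = 1, i.e., x² = 37y² + 1.
Try successive y values:
y = 1: x² = 37·1² + 1 = 38, not a perfect square
y = 2: x² = 37·2² + 1 = 149, not a perfect square
y = 3: x² = 37·3² + 1 = 334, not a perfect square
... continuing the search (or via continued fractions) ...
y = 12: x² = 37·12² + 1 = 5329, x = 73 ✓

Verify: 73² - 37·12² = 5329 - 5328 = 1 ✓

x = 73, y = 12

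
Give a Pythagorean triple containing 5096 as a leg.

We need the other leg and hypotenuse such that 5096² + x² = c².
Take x = 4305, c = 6671: 5096² + 4305² = 25969216 + 18533025 = 44502241 = 6671² ✓
Triple: (4305, 5096, 6671)

(4305, 5096, 6671)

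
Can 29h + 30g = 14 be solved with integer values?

Step 1: Compute gcd(29, 30).
gcd(29, 30) = 1

Step 2: Check divisibility.
Does 1 divide 14? 14 = 1 x 14, so yes.

By the theorem on linear Diophantine equations, 29h + 30g = 14 has integer solutions if and only if gcd(29, 30) divides 14. Since 1 | 14, solutions exist.

Yes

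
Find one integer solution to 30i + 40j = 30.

Step 1: Check solvability.
gcd(30, 40) = 10
Since 10 divides 30, solutions exist.

Step 2: Apply extended Euclidean algorithm to find gcd.
We find integers such that 30*x0 + 40*y0 = 10

Step 3: Scale the particular solution.
Multiply by 30/10 = 3:
i = -3, j = 3

Step 4: Verify.
30*(-3) + 40*(3) = 30 = 30 ✓

i = -3, j = 3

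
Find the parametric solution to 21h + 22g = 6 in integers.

Step 1: Compute gcd(21, 22) = 1.
Since 1 divides 6, solutions exist.

Step 2: Find a particular solution using extended Euclidean algorithm.
We get h₀ = -6, g₀ = 6.
Check: 21*-6 + 22*6 = 6 = 6 ✓

Step 3: Write the general solution.
h = -6 + (22/1)t = -6 + 22t
g = 6 - (21/1)t = 6 - 21t
for any integer t.

h = -6 + 22t, g = 6 - 21t for integer t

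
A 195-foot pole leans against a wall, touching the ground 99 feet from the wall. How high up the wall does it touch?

The ladder, wall, and ground form a right triangle with hypotenuse 195 and one leg 99.
By the Pythagorean theorem: h² = 195² - 99² = 38025 - 9801 = 28224
h = √28224 = 168 feet

168 feet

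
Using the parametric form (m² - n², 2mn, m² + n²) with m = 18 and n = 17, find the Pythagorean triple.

a = m² - n² = 18² - 17² = 324 - 289 = 35
b = 2mn = 2·18·17 = 612
c = m² + n² = 324 + 289 = 613
Verify: 35² + 612² = 1225 + 374544 = 375769 = 613² ✓

(35, 612, 613)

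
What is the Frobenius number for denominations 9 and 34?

For two coprime denominations a and b, the Frobenius number (largest value not representable as a non-negative combination) is ab - a - b.
Here gcd(9, 34) = 1, so they are coprime.
F(9, 34) = 9·34 - 9 - 34 = 306 - 43 = 263

263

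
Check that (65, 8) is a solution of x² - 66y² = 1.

Compute x² = 65² = 4225
Compute 66y² = 66·8² = 66·64 = 4224
x² - 66y² = 4225 - 4224 = 1
Since this equals 1, (65, 8) is a solution.

Yes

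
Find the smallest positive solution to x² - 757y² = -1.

We need x² = 757y² - 1. Try successive y:
y = 1: x² = 757·1² - 1 = 756, not a perfect square
y = 2: x² = 757·2² - 1 = 3027, not a perfect square
y = 3: x² = 757·3² - 1 = 6812, not a perfect square
...
y = 49769: x² = 757·49769² - 1 = 1875053694276 = 1369326² ✓
Check: 1369326² - 757·49769² = 1875053694276 - 1875053694277 = -1 ✓

x = 1369326, y = 49769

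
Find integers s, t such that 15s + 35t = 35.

Step 1: Check solvability.
gcd(15, 35) = 5
Since 5 divides 35, solutions exist.

Step 2: Apply extended Euclidean algorithm to find gcd.
We find integers such that 15*x0 + 35*y0 = 5

Step 3: Scale the particular solution.
Multiply by 35/5 = 7:
s = -14, t = 7

Step 4: Verify.
15*(-14) + 35*(7) = 35 = 35 ✓

s = -14, t = 7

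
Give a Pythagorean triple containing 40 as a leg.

We need the other leg and hypotenuse such that 40² + x² = c².
Take x = 399, c = 401: 40² + 399² = 1600 + 159201 = 160801 = 401² ✓
Triple: (399, 40, 401)

(399, 40, 401)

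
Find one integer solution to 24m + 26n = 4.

Step 1: Check solvability.
gcd(24, 26) = 2
Since 2 divides 4, solutions exist.

Step 2: Apply extended Euclidean algorithm to find gcd.
We find integers such that 24*x0 + 26*y0 = 2

Step 3: Scale the particular solution.
Multiply by 4/2 = 2:
m = -2, n = 2

Step 4: Verify.
24*(-2) + 26*(2) = 4 = 4 ✓

m = -2, n = 2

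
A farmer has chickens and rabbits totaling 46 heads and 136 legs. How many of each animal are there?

Let c = chickens, r = rabbits.
Heads: c + r = 46
Legs: 2c + 4r = 136
From the first equation, c = 46 - r. Substitute:
2(46 - r) + 4r = 136
92 + 2r = 136
r = (136 - 92)/2 = 22
c = 46 - 22 = 24

Chickens: 24, Rabbits: 22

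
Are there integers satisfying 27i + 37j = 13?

Step 1: Compute gcd(27, 37).
gcd(27, 37) = 1

Step 2: Check divisibility.
Does 1 divide 13? 13 = 1 x 13, so yes.

By the theorem on linear Diophantine equations, 27i + 37j = 13 has integer solutions if and only if gcd(27, 37) divides 13. Since 1 | 13, solutions exist.

Yes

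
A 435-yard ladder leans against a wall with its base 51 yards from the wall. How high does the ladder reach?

The ladder, wall, and ground form a right triangle with hypotenuse 435 and one leg 51.
By the Pythagorean theorem: h² = 435² - 51² = 189225 - 2601 = 186624
h = √186624 = 432 yards

432 yards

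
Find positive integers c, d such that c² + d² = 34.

Search for c with 34 - c² a perfect square.
c = 3: 34 - 3² = 34 - 9 = 25 = 5² ✓
So c = 3, d = 5.

c = 3, d = 5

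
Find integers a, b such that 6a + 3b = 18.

Step 1: Check solvability.
gcd(6, 3) = 3
Since 3 divides 18, solutions exist.

Step 2: Apply extended Euclidean algorithm to find gcd.
We find integers such that 6*x0 + 3*y0 = 3

Step 3: Scale the particular solution.
Multiply by 18/3 = 6:
a = 0, b = 6

Step 4: Verify.
6*(0) + 3*(6) = 18 = 18 ✓

a = 0, b = 6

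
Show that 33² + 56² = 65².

Compute a² + b²:
33² + 56² = 1089 + 3136 = 4225
Compute c²:
65² = 4225
Since 4225 = 4225, it is a Pythagorean triple.

Yes, it is a Pythagorean triple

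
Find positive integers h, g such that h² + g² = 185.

Search for h with 185 - h² a perfect square.
h = 4: 185 - 4² = 185 - 16 = 169 = 13² ✓
So h = 4, g = 13.

h = 4, g = 13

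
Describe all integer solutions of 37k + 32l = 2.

Step 1: Compute gcd(37, 32) = 1.
Since 1 divides 2, solutions exist.

Step 2: Find a particular solution using extended Euclidean algorithm.
We get k₀ = 26, l₀ = -30.
Check: 37*26 + 32*-30 = 2 = 2 ✓

Step 3: Write the general solution.
k = 26 + (32/1)t = 26 + 32t
l = -30 - (37/1)t = -30 - 37t
for any integer t.

k = 26 + 32t, l = -30 - 37t for integer t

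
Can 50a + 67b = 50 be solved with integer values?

Step 1: Compute gcd(50, 67).
gcd(50, 67) = 1

Step 2: Check divisibility.
Does 1 divide 50? 50 = 1 x 50, so yes.

By the theorem on linear Diophantine equations, 50a + 67b = 50 has integer solutions if and only if gcd(50, 67) divides 50. Since 1 | 50, solutions exist.

Yes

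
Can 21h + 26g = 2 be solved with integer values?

Step 1: Compute gcd(21, 26).
gcd(21, 26) = 1

Step 2: Check divisibility.
Does 1 divide 2? 2 = 1 x 2, so yes.

By the theorem on linear Diophantine equations, 21h + 26g = 2 has integer solutions if and only if gcd(21, 26) divides 2. Since 1 | 2, solutions exist.

Yes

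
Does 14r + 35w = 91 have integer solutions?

Step 1: Compute gcd(14, 35).
gcd(14, 35) = 7

Step 2: Check divisibility.
Does 7 divide 91? 91 = 7 x 13, so yes.

By the theorem on linear Diophantine equations, 14r + 35w = 91 has integer solutions if and only if gcd(14, 35) divides 91. Since 7 | 91, solutions exist.

Yes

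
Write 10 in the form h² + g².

We need to find integers h, g > 0 such that h² + g² = 10.
Trying h = 1: g² = 10 - 1² = 10 - 1 = 9
g = 3
Check: 1² + 3² = 1 + 9 = 10 ✓

10 = 1² + 3²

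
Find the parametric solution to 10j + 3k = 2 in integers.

Step 1: Compute gcd(10, 3) = 1.
Since 1 divides 2, solutions exist.

Step 2: Find a particular solution using extended Euclidean algorithm.
We get j₀ = 2, k₀ = -6.
Check: 10*2 + 3*-6 = 2 = 2 ✓

Step 3: Write the general solution.
j = 2 + (3/1)t = 2 + 3t
k = -6 - (10/1)t = -6 - 10t
for any integer t.

j = 2 + 3t, k = -6 - 10t for integer t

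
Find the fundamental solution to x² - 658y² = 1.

We seek the smallest positive integers (x, y) with x² - 658y² = 1, i.e., x² = 658y² + 1.
Try successive y values:
y = 1: x² = 658·1² + 1 = 659, not a perfect square
y = 2: x² = 658·2² + 1 = 2633, not a perfect square
y = 3: x² = 658·3² + 1 = 5923, not a perfect square
... continuing the search (or via continued fractions) ...
y = 66: x² = 658·66² + 1 = 2866249, x = 1693 ✓

Verify: 1693² - 658·66² = 2866249 - 2866248 = 1 ✓

x = 1693, y = 66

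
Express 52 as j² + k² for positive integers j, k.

We need to find integers j, k > 0 such that j² + k² = 52.
Trying j = 4: k² = 52 - 4² = 52 - 16 = 36
k = 6
Check: 4² + 6² = 16 + 36 = 52 ✓

52 = 4² + 6²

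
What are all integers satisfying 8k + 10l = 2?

Step 1: Compute gcd(8, 10) = 2.
Since 2 divides 2, solutions exist.

Step 2: Find a particular solution using extended Euclidean algorithm.
We get k₀ = -1, l₀ = 1.
Check: 8*-1 + 10*1 = 2 = 2 ✓

Step 3: Write the general solution.
k = -1 + (10/2)t = -1 + 5t
l = 1 - (8/2)t = 1 - 4t
for any integer t.

k = -1 + 5t, l = 1 - 4t for integer t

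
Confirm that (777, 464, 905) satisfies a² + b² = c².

Compute a² + b² = 777² + 464² = 603729 + 215296 = 819025
Compute c² = 905² = 819025
Since 819025 = 819025, confirmed.

Yes, it is a Pythagorean triple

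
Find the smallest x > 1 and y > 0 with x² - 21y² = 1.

We seek the smallest positive integers (x, y) with x² - 21y² = 1, i.e., x² = 21y² + 1.
Try successive y values:
y = 1: x² = 21·1² + 1 = 22, not a perfect square
y = 2: x² = 21·2² + 1 = 85, not a perfect square
y = 3: x² = 21·3² + 1 = 190, not a perfect square
... continuing the search (or via continued fractions) ...
y = 12: x² = 21·12² + 1 = 3025, x = 55 ✓

Verify: 55² - 21·12² = 3025 - 3024 = 1 ✓

x = 55, y = 12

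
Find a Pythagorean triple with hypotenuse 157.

We need a² + b² = 157² = 24649.
Trying: 85² + 132² = 7225 + 17424 = 24649 ✓

(85, 132, 157)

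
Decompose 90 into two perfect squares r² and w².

We need to find integers r, w > 0 such that r² + w² = 90.
Trying r = 3: w² = 90 - 3² = 90 - 9 = 81
w = 9
Check: 3² + 9² = 9 + 81 = 90 ✓

90 = 3² + 9²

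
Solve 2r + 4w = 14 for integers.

Step 1: Check solvability.
gcd(2, 4) = 2
Since 2 divides 14, solutions exist.

Step 2: Apply extended Euclidean algorithm to find gcd.
We find integers such that 2*x0 + 4*y0 = 2

Step 3: Scale the particular solution.
Multiply by 14/2 = 7:
r = 7, w = 0

Step 4: Verify.
2*(7) + 4*(0) = 14 = 14 ✓

r = 7, w = 0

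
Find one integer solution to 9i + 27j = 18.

Step 1: Check solvability.
gcd(9, 27) = 9
Since 9 divides 18, solutions exist.

Step 2: Apply extended Euclidean algorithm to find gcd.
We find integers such that 9*x0 + 27*y0 = 9

Step 3: Scale the particular solution.
Multiply by 18/9 = 2:
i = 2, j = 0

Step 4: Verify.
9*(2) + 27*(0) = 18 = 18 ✓

i = 2, j = 0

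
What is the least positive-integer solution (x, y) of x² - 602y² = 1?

We seek the smallest positive integers (x, y) with x² - 602y² = 1, i.e., x² = 602y² + 1.
Try successive y values:
y = 1: x² = 602·1² + 1 = 603, not a perfect square
y = 2: x² = 602·2² + 1 = 2409, not a perfect square
y = 3: x² = 602·3² + 1 = 5419, not a perfect square
... continuing the search (or via continued fractions) ...
y = 28: x² = 602·28² + 1 = 471969, x = 687 ✓

Verify: 687² - 602·28² = 471969 - 471968 = 1 ✓

x = 687, y = 28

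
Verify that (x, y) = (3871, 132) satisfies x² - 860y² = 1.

Compute x² = 3871² = 14984641
Compute 860y² = 860·132² = 860·17424 = 14984640
x² - 860y² = 14984641 - 14984640 = 1
Since this equals 1, (3871, 132) is a solution.

Yes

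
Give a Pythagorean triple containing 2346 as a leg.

We need the other leg and hypotenuse such that 2346² + x² = c².
Take x = 720, c = 2454: 2346² + 720² = 5503716 + 518400 = 6022116 = 2454² ✓
Triple: (2346, 720, 2454)

(2346, 720, 2454)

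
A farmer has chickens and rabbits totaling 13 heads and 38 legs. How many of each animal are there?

Let c = chickens, r = rabbits.
Heads: c + r = 13
Legs: 2c + 4r = 38
From the first equation, c = 13 - r. Substitute:
2(13 - r) + 4r = 38
26 + 2r = 38
r = (38 - 26)/2 = 6
c = 13 - 6 = 7

Chickens: 7, Rabbits: 6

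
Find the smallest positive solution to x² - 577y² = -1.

We need x² = 577y² - 1. Try successive y:
y = 1: x² = 577·1² - 1 = 576 = 24² ✓
Check: 24² - 577·1² = 576 - 577 = -1 ✓

x = 24, y = 1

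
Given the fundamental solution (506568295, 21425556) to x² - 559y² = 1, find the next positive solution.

Solutions to x² - Dy² = 1 are generated by powers of (x₀ + y₀√D).
The next solution satisfies x₁ + y₁√559 = (x₀ + y₀√559)², giving:
x₁ = x₀² + 559y₀² = 506568295² + 559·21425556² = 256611437499207025 + 256611437499207024 = 513222874998414049
y₁ = 2x₀y₀ = 2·506568295·21425556 = 21707014744694040

Verify: 513222874998414049² - 559·21707014744694040² = 263397719421637732336344265240574401 - 263397719421637732336344265240574400 = 1 ✓

x = 513222874998414049, y = 21707014744694040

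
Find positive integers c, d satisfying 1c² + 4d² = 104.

Try small values of c and check whether (104 - 1c²)/4 is a perfect square.
c = 2: 1·2² = 4, so 4d² = 104 - 4 = 100, giving d² = 25, d = 5.
Check: 1·2² + 4·5² = 4 + 100 = 104 ✓

c = 2, d = 5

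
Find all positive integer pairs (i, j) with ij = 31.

The positive divisors of 31 are: 1, 31.
Each divisor d gives the pair (d, 31/d):
(1, 31), (31, 1)

(1, 31), (31, 1)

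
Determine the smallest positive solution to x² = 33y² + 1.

We seek the smallest positive integers (x, y) with x² - 33y² = 1, i.e., x² = 33y² + 1.
Try successive y values:
y = 1: x² = 33·1² + 1 = 34, not a perfect square
y = 2: x² = 33·2² + 1 = 133, not a perfect square
y = 3: x² = 33·3² + 1 = 298, not a perfect square
... continuing the search (or via continued fractions) ...
y = 4: x² = 33·4² + 1 = 529, x = 23 ✓

Verify: 23² - 33·4² = 529 - 528 = 1 ✓

x = 23, y = 4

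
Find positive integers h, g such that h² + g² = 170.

Search for h with 170 - h² a perfect square.
h = 1: 170 - 1² = 170 - 1 = 169 = 13² ✓
So h = 1, g = 13.

h = 1, g = 13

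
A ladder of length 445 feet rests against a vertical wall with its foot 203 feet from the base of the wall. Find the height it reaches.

The ladder, wall, and ground form a right triangle with hypotenuse 445 and one leg 203.
By the Pythagorean theorem: h² = 445² - 203² = 198025 - 41209 = 156816
h = √156816 = 396 feet

396 feet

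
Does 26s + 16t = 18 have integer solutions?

Step 1: Compute gcd(26, 16).
gcd(26, 16) = 2

Step 2: Check divisibility.
Does 2 divide 18? 18 = 2 x 9, so yes.

By the theorem on linear Diophantine equations, 26s + 16t = 18 has integer solutions if and only if gcd(26, 16) divides 18. Since 2 | 18, solutions exist.

Yes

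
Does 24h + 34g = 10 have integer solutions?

Step 1: Compute gcd(24, 34).
gcd(24, 34) = 2

Step 2: Check divisibility.
Does 2 divide 10? 10 = 2 x 5, so yes.

By the theorem on linear Diophantine equations, 24h + 34g = 10 has integer solutions if and only if gcd(24, 34) divides 10. Since 2 | 10, solutions exist.

Yes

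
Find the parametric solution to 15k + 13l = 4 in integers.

Step 1: Compute gcd(15, 13) = 1.
Since 1 divides 4, solutions exist.

Step 2: Find a particular solution using extended Euclidean algorithm.
We get k₀ = -24, l₀ = 28.
Check: 15*-24 + 13*28 = 4 = 4 ✓

Step 3: Write the general solution.
k = -24 + (13/1)t = -24 + 13t
l = 28 - (15/1)t = 28 - 15t
for any integer t.

k = -24 + 13t, l = 28 - 15t for integer t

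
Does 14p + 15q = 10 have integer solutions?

Step 1: Compute gcd(14, 15).
gcd(14, 15) = 1

Step 2: Check divisibility.
Does 1 divide 10? 10 = 1 x 10, so yes.

By the theorem on linear Diophantine equations, 14p + 15q = 10 has integer solutions if and only if gcd(14, 15) divides 10. Since 1 | 10, solutions exist.

Yes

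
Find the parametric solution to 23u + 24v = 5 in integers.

Step 1: Compute gcd(23, 24) = 1.
Since 1 divides 5, solutions exist.

Step 2: Find a particular solution using extended Euclidean algorithm.
We get u₀ = -5, v₀ = 5.
Check: 23*-5 + 24*5 = 5 = 5 ✓

Step 3: Write the general solution.
u = -5 + (24/1)t = -5 + 24t
v = 5 - (23/1)t = 5 - 23t
for any integer t.

u = -5 + 24t, v = 5 - 23t for integer t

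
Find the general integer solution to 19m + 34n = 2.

Step 1: Compute gcd(19, 34) = 1.
Since 1 divides 2, solutions exist.

Step 2: Find a particular solution using extended Euclidean algorithm.
We get m₀ = 18, n₀ = -10.
Check: 19*18 + 34*-10 = 2 = 2 ✓

Step 3: Write the general solution.
m = 18 + (34/1)t = 18 + 34t
n = -10 - (19/1)t = -10 - 19t
for any integer t.

m = 18 + 34t, n = -10 - 19t for integer t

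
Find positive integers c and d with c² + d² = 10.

We need to find integers c, d > 0 such that c² + d² = 10.
Trying c = 1: d² = 10 - 1² = 10 - 1 = 9
d = 3
Check: 1² + 3² = 1 + 9 = 10 ✓

10 = 1² + 3²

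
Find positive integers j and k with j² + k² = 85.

We need to find integers j, k > 0 such that j² + k² = 85.
Trying j = 2: k² = 85 - 2² = 85 - 4 = 81
k = 9
Check: 2² + 9² = 4 + 81 = 85 ✓

85 = 2² + 9²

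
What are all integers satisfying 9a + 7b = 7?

Step 1: Compute gcd(9, 7) = 1.
Since 1 divides 7, solutions exist.

Step 2: Find a particular solution using extended Euclidean algorithm.
We get a₀ = -21, b₀ = 28.
Check: 9*-21 + 7*28 = 7 = 7 ✓

Step 3: Write the general solution.
a = -21 + (7/1)t = -21 + 7t
b = 28 - (9/1)t = 28 - 9t
for any integer t.

a = -21 + 7t, b = 28 - 9t for integer t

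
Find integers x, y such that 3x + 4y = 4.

Step 1: Check solvability.
gcd(3, 4) = 1
Since 1 divides 4, solutions exist.

Step 2: Apply extended Euclidean algorithm to find gcd.
We find integers such that 3*x0 + 4*y0 = 1

Step 3: Scale the particular solution.
Multiply by 4/1 = 4:
x = -4, y = 4

Step 4: Verify.
3*(-4) + 4*(4) = 4 = 4 ✓

x = -4, y = 4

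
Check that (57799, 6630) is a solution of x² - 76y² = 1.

Compute x² = 57799² = 3340724401
Compute 76y² = 76·6630² = 76·43956900 = 3340724400
x² - 76y² = 3340724401 - 3340724400 = 1
Since this equals 1, (57799, 6630) is a solution.

Yes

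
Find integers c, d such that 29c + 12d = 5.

Step 1: Check solvability.
gcd(29, 12) = 1
Since 1 divides 5, solutions exist.

Step 2: Apply extended Euclidean algorithm to find gcd.
We find integers such that 29*x0 + 12*y0 = 1

Step 3: Scale the particular solution.
Multiply by 5/1 = 5:
c = 25, d = -60

Step 4: Verify.
29*(25) + 12*(-60) = 5 = 5 ✓

c = 25, d = -60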